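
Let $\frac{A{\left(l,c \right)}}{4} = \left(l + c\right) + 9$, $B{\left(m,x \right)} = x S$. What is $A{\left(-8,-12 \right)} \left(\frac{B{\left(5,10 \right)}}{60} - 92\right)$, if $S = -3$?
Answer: $4070$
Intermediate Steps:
$B{\left(m,x \right)} = - 3 x$ ($B{\left(m,x \right)} = x \left(-3\right) = - 3 x$)
$A{\left(l,c \right)} = 36 + 4 c + 4 l$ ($A{\left(l,c \right)} = 4 \left(\left(l + c\right) + 9\right) = 4 \left(\left(c + l\right) + 9\right) = 4 \left(9 + c + l\right) = 36 + 4 c + 4 l$)
$A{\left(-8,-12 \right)} \left(\frac{B{\left(5,10 \right)}}{60} - 92\right) = \left(36 + 4 \left(-12\right) + 4 \left(-8\right)\right) \left(\frac{\left(-3\right) 10}{60} - 92\right) = \left(36 - 48 - 32\right) \left(\left(-30\right) \frac{1}{60} - 92\right) = - 44 \left(- \frac{1}{2} - 92\right) = \left(-44\right) \left(- \frac{185}{2}\right) = 4070$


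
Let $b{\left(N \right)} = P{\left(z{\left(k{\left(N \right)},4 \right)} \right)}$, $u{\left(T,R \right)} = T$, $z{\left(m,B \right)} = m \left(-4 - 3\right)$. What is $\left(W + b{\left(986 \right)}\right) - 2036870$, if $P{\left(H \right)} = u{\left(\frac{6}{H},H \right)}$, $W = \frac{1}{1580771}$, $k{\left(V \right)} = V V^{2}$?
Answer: $- \frac{10802668791461995254837}{5303563207993316} \approx -2.0369 \cdot 10^{6}$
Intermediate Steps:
$k{\left(V \right)} = V^{3}$
$W = \frac{1}{1580771} \approx 6.326 \cdot 10^{-7}$
$z{\left(m,B \right)} = - 7 m$ ($z{\left(m,B \right)} = m \left(-7\right) = - 7 m$)
$P{\left(H \right)} = \frac{6}{H}$
$b{\left(N \right)} = - \frac{6}{7 N^{3}}$ ($b{\left(N \right)} = \frac{6}{\left(-7\right) N^{3}} = 6 \left(- \frac{1}{7 N^{3}}\right) = - \frac{6}{7 N^{3}}$)
$\left(W + b{\left(986 \right)}\right) - 2036870 = \left(\frac{1}{1580771} - \frac{6}{7 \cdot 958585256}\right) - 2036870 = \left(\frac{1}{1580771} - \frac{3}{3355048396}\right) - 2036870 = \frac{3350306083}{5303563207993316} - 2036870 = - \frac{10802668791461995254837}{5303563207993316}$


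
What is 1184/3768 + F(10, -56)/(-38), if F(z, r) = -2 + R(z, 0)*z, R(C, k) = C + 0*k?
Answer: -20267/8949 ≈ -2.2647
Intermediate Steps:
R(C, k) = C (R(C, k) = C + 0 = C)
F(z, r) = -2 + z² (F(z, r) = -2 + z*z = -2 + z²)
1184/3768 + F(10, -56)/(-38) = 1184/3768 + (-2 + 10²)/(-38) = 1184*(1/3768) + (-2 + 100)*(-1/38) = 148/471 + 98*(-1/38) = 148/471 - 49/19 = -20267/8949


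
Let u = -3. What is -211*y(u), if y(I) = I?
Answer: 633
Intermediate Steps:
-211*y(u) = -211*(-3) = 633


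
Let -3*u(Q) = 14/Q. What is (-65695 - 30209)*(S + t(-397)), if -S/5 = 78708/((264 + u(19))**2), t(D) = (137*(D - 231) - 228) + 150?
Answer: 466689589795314144/56505289 ≈ 8.2592e+9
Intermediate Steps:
u(Q) = -14/(3*Q)
t(D) = -31725 + 137*D (t(D) = (137*(-231 + D) - 228) + 150 = ((-31647 + 137*D) - 228) + 150 = (-31875 + 137*D) + 150 = -31725 + 137*D)
S = -319652865/56505289 (S = -393540/((264 - 14/3/19)**2) = -393540/((264 - 14/3*1/19)**2) = -393540/((264 - 14/57)**2) = -393540/((15034/57)**2) = -393540/226021156/3249 = -393540*3249/226021156 = -5*63930573/56505289 = -319652865/56505289 ≈ -5.6570)
(-65695 - 30209)*(S + t(-397)) = (-65695 - 30209)*(-319652865/56505289 + (-31725 + 137*(-397))) = -95904*(-319652865/56505289 + (-31725 - 54389)) = -95904*(-319652865/56505289 - 86114) = -95904*(-4866216109811/56505289) = 466689589795314144/56505289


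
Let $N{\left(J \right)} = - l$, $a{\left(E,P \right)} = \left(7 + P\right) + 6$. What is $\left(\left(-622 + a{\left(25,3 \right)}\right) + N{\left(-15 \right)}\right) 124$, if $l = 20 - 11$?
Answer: $-76260$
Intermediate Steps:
$a{\left(E,P \right)} = 13 + P$
$l = 9$ ($l = 20 - 11 = 9$)
$N{\left(J \right)} = -9$ ($N{\left(J \right)} = \left(-1\right) 9 = -9$)
$\left(\left(-622 + a{\left(25,3 \right)}\right) + N{\left(-15 \right)}\right) 124 = \left(\left(-622 + \left(13 + 3\right)\right) - 9\right) 124 = \left(\left(-622 + 16\right) - 9\right) 124 = \left(-606 - 9\right) 124 = \left(-615\right) 124 = -76260$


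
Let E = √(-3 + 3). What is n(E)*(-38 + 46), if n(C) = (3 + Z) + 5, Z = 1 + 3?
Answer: 96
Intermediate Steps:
Z = 4
E = 0 (E = √0 = 0)
n(C) = 12 (n(C) = (3 + 4) + 5 = 7 + 5 = 12)
n(E)*(-38 + 46) = 12*(-38 + 46) = 12*8 = 96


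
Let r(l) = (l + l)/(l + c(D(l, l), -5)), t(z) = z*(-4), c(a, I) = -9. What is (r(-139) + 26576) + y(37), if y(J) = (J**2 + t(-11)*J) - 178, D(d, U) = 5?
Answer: 2175369/74 ≈ 29397.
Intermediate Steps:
t(z) = -4*z
y(J) = -178 + J**2 + 44*J (y(J) = (J**2 + (-4*(-11))*J) - 178 = (J**2 + 44*J) - 178 = -178 + J**2 + 44*J)
r(l) = 2*l/(-9 + l) (r(l) = (l + l)/(l - 9) = (2*l)/(-9 + l) = 2*l/(-9 + l))
(r(-139) + 26576) + y(37) = (2*(-139)/(-9 - 139) + 26576) + (-178 + 37**2 + 44*37) = (2*(-139)/(-148) + 26576) + (-178 + 1369 + 1628) = (2*(-139)*(-1/148) + 26576) + 2819 = (139/74 + 26576) + 2819 = 1966763/74 + 2819 = 2175369/74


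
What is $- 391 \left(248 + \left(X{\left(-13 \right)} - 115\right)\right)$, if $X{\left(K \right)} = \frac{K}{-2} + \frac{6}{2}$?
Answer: $- \frac{111435}{2} \approx -55718.0$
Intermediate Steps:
$X{\left(K \right)} = 3 - \frac{K}{2}$ ($X{\left(K \right)} = K \left(- \frac{1}{2}\right) + 6 \cdot \frac{1}{2} = - \frac{K}{2} + 3 = 3 - \frac{K}{2}$)
$- 391 \left(248 + \left(X{\left(-13 \right)} - 115\right)\right) = - 391 \left(248 + \left(\left(3 - - \frac{13}{2}\right) - 115\right)\right) = - 391 \left(248 + \left(\left(3 + \frac{13}{2}\right) - 115\right)\right) = - 391 \left(248 + \left(\frac{19}{2} - 115\right)\right) = - 391 \left(248 - \frac{211}{2}\right) = \left(-391\right) \frac{285}{2} = - \frac{111435}{2}$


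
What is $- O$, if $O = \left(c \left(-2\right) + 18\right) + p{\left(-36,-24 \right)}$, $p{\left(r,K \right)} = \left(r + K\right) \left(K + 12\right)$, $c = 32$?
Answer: $-674$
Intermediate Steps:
$p{\left(r,K \right)} = \left(12 + K\right) \left(K + r\right)$ ($p{\left(r,K \right)} = \left(K + r\right) \left(12 + K\right) = \left(12 + K\right) \left(K + r\right)$)
$O = 674$ ($O = \left(32 \left(-2\right) + 18\right) + \left(\left(-24\right)^{2} + 12 \left(-24\right) + 12 \left(-36\right) - -864\right) = \left(-64 + 18\right) + \left(576 - 288 - 432 + 864\right) = -46 + 720 = 674$)
$- O = \left(-1\right) 674 = -674$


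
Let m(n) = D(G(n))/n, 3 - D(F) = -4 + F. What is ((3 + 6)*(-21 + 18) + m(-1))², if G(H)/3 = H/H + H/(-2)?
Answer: 3481/4 ≈ 870.25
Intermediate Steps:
G(H) = 3 - 3*H/2 (G(H) = 3*(H/H + H/(-2)) = 3*(1 + H*(-½)) = 3*(1 - H/2) = 3 - 3*H/2)
D(F) = 7 - F (D(F) = 3 - (-4 + F) = 3 + (4 - F) = 7 - F)
m(n) = (4 + 3*n/2)/n (m(n) = (7 - (3 - 3*n/2))/n = (7 + (-3 + 3*n/2))/n = (4 + 3*n/2)/n)
((3 + 6)*(-21 + 18) + m(-1))² = ((3 + 6)*(-21 + 18) + (3/2 + 4/(-1)))² = (9*(-3) + (3/2 + 4*(-1)))² = (-27 + (3/2 - 4))² = (-27 - 5/2)² = (-59/2)² = 3481/4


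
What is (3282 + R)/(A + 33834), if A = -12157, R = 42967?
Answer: 46249/21677 ≈ 2.1336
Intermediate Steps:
(3282 + R)/(A + 33834) = (3282 + 42967)/(-12157 + 33834) = 46249/21677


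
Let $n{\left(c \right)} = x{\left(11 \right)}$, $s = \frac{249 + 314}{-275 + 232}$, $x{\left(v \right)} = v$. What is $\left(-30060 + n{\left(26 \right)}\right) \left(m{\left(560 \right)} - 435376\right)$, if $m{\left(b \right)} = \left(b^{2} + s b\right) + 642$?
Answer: $\frac{165991938058}{43} \approx 3.8603 \cdot 10^{9}$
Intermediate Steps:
$s = - \frac{563}{43}$ ($s = \frac{563}{-43} = 563 \left(- \frac{1}{43}\right) = - \frac{563}{43} \approx -13.093$)
$n{\left(c \right)} = 11$
$m{\left(b \right)} = 642 + b^{2} - \frac{563 b}{43}$ ($m{\left(b \right)} = \left(b^{2} - \frac{563 b}{43}\right) + 642 = 642 + b^{2} - \frac{563 b}{43}$)
$\left(-30060 + n{\left(26 \right)}\right) \left(m{\left(560 \right)} - 435376\right) = \left(-30060 + 11\right) \left(\left(642 + 560^{2} - \frac{315280}{43}\right) - 435376\right) = - 30049 \left(\left(642 + 313600 - \frac{315280}{43}\right) - 435376\right) = - 30049 \left(\frac{13197126}{43} - 435376\right) = \left(-30049\right) \left(- \frac{5524042}{43}\right) = \frac{165991938058}{43}$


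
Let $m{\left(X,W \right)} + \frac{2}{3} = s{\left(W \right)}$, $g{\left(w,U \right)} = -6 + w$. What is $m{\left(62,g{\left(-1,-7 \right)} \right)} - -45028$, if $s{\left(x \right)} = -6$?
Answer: $\frac{135064}{3} \approx 45021.0$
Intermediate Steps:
$m{\left(X,W \right)} = - \frac{20}{3}$ ($m{\left(X,W \right)} = - \frac{2}{3} - 6 = - \frac{20}{3}$)
$m{\left(62,g{\left(-1,-7 \right)} \right)} - -45028 = - \frac{20}{3} - -45028 = - \frac{20}{3} + 45028 = \frac{135064}{3}$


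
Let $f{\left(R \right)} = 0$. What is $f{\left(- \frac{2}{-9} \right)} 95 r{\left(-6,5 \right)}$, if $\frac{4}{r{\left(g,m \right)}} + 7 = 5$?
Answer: $0$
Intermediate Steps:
$r{\left(g,m \right)} = -2$ ($r{\left(g,m \right)} = \frac{4}{-7 + 5} = \frac{4}{-2} = 4 \left(- \frac{1}{2}\right) = -2$)
$f{\left(- \frac{2}{-9} \right)} 95 r{\left(-6,5 \right)} = 0 \cdot 95 \left(-2\right) = 0 \left(-2\right) = 0$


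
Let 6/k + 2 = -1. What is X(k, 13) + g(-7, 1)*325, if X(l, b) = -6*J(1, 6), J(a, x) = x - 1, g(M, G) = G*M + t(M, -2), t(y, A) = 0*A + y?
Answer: -4580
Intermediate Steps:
t(y, A) = y (t(y, A) = 0 + y = y)
g(M, G) = M + G*M (g(M, G) = G*M + M = M + G*M)
k = -2 (k = 6/(-2 - 1) = 6/(-3) = 6*(-1/3) = -2)
J(a, x) = -1 + x
X(l, b) = -30 (X(l, b) = -6*(-1 + 6) = -6*5 = -30)
X(k, 13) + g(-7, 1)*325 = -30 - 7*(1 + 1)*325 = -30 - 7*2*325 = -30 - 14*325 = -30 - 4550 = -4580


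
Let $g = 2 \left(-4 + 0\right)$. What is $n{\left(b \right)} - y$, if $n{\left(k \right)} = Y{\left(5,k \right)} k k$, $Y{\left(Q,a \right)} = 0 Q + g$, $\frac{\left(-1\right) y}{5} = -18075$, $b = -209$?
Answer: $-439823$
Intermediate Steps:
$y = 90375$ ($y = \left(-5\right) \left(-18075\right) = 90375$)
$g = -8$ ($g = 2 \left(-4\right) = -8$)
$Y{\left(Q,a \right)} = -8$ ($Y{\left(Q,a \right)} = 0 Q - 8 = 0 - 8 = -8$)
$n{\left(k \right)} = - 8 k^{2}$ ($n{\left(k \right)} = - 8 k k = - 8 k^{2}$)
$n{\left(b \right)} - y = - 8 \left(-209\right)^{2} - 90375 = \left(-8\right) 43681 - 90375 = -349448 - 90375 = -439823$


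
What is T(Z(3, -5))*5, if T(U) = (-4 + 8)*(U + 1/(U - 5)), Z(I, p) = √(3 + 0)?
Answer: -50/11 + 210*√3/11 ≈ 28.521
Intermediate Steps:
Z(I, p) = √3
T(U) = 4*U + 4/(-5 + U) (T(U) = 4*(U + 1/(-5 + U)) = 4*U + 4/(-5 + U))
T(Z(3, -5))*5 = (4*(1 + (√3)² - 5*√3)/(-5 + √3))*5 = (4*(1 + 3 - 5*√3)/(-5 + √3))*5 = (4*(4 - 5*√3)/(-5 + √3))*5 = 20*(4 - 5*√3)/(-5 + √3)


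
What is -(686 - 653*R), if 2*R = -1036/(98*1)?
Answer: -28963/7 ≈ -4137.6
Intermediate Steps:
R = -37/7 (R = (-1036/(98*1))/2 = (-1036/98)/2 = (-1036*1/98)/2 = (1/2)*(-74/7) = -37/7 ≈ -5.2857)
-(686 - 653*R) = -(686 - 653*(-37/7)) = -(686 + 24161/7) = -1*28963/7 = -28963/7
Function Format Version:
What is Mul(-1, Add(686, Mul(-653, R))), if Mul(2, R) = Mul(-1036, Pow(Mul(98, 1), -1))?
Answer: Rational(-28963, 7) ≈ -4137.6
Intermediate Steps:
R = Rational(-37, 7) (R = Mul(Rational(1, 2), Mul(-1036, Pow(Mul(98, 1), -1))) = Mul(Rational(1, 2), Mul(-1036, Pow(98, -1))) = Mul(Rational(1, 2), Mul(-1036, Rational(1, 98))) = Mul(Rational(1, 2), Rational(-74, 7)) = Rational(-37, 7) ≈ -5.2857)
Mul(-1, Add(686, Mul(-653, R))) = Mul(-1, Add(686, Mul(-653, Rational(-37, 7)))) = Mul(-1, Add(686, Rational(24161, 7))) = Mul(-1, Rational(28963, 7)) = Rational(-28963, 7)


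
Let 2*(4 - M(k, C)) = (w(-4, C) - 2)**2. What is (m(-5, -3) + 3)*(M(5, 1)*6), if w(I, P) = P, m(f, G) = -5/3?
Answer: 28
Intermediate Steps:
m(f, G) = -5/3 (m(f, G) = -5*1/3 = -5/3)
M(k, C) = 4 - (-2 + C)**2/2 (M(k, C) = 4 - (C - 2)**2/2 = 4 - (-2 + C)**2/2)
(m(-5, -3) + 3)*(M(5, 1)*6) = (-5/3 + 3)*((4 - (-2 + 1)**2/2)*6) = 4*((4 - 1/2*(-1)**2)*6)/3 = 4*((4 - 1/2*1)*6)/3 = 4*((4 - 1/2)*6)/3 = 4*((7/2)*6)/3 = (4/3)*21 = 28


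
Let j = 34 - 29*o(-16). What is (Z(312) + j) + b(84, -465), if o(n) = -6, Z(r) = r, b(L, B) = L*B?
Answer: -38540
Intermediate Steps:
b(L, B) = B*L
j = 208 (j = 34 - 29*(-6) = 34 + 174 = 208)
(Z(312) + j) + b(84, -465) = (312 + 208) - 465*84 = 520 - 39060 = -38540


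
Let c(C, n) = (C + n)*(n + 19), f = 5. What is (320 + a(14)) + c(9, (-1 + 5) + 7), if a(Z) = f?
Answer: 925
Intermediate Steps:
a(Z) = 5
c(C, n) = (19 + n)*(C + n) (c(C, n) = (C + n)*(19 + n) = (19 + n)*(C + n))
(320 + a(14)) + c(9, (-1 + 5) + 7) = (320 + 5) + (((-1 + 5) + 7)² + 19*9 + 19*((-1 + 5) + 7) + 9*((-1 + 5) + 7)) = 325 + ((4 + 7)² + 171 + 19*(4 + 7) + 9*(4 + 7)) = 325 + (11² + 171 + 19*11 + 9*11) = 325 + (121 + 171 + 209 + 99) = 325 + 600 = 925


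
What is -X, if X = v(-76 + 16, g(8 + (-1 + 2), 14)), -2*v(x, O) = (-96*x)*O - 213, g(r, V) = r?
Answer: 51627/2 ≈ 25814.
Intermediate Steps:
v(x, O) = 213/2 + 48*O*x (v(x, O) = -((-96*x)*O - 213)/2 = -(-96*O*x - 213)/2 = -(-213 - 96*O*x)/2 = 213/2 + 48*O*x)
X = -51627/2 (X = 213/2 + 48*(8 + (-1 + 2))*(-76 + 16) = 213/2 + 48*(8 + 1)*(-60) = 213/2 + 48*9*(-60) = 213/2 - 25920 = -51627/2 ≈ -25814.)
-X = -1*(-51627/2) = 51627/2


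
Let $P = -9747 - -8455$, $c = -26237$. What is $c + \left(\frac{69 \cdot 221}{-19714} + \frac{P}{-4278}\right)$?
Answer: $- \frac{1106388152669}{42168246} \approx -26237.0$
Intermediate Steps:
$P = -1292$ ($P = -9747 + 8455 = -1292$)
$c + \left(\frac{69 \cdot 221}{-19714} + \frac{P}{-4278}\right) = -26237 + \left(\frac{69 \cdot 221}{-19714} - \frac{1292}{-4278}\right) = -26237 + \left(15249 \left(- \frac{1}{19714}\right) - - \frac{646}{2139}\right) = -26237 + \left(- \frac{15249}{19714} + \frac{646}{2139}\right) = -26237 - \frac{19882367}{42168246} = - \frac{1106388152669}{42168246}$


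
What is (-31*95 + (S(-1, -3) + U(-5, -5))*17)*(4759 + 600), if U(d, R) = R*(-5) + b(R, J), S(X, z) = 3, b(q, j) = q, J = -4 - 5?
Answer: -13686886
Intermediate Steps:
J = -9
U(d, R) = -4*R (U(d, R) = R*(-5) + R = -5*R + R = -4*R)
(-31*95 + (S(-1, -3) + U(-5, -5))*17)*(4759 + 600) = (-31*95 + (3 - 4*(-5))*17)*(4759 + 600) = (-2945 + (3 + 20)*17)*5359 = (-2945 + 23*17)*5359 = (-2945 + 391)*5359 = -2554*5359 = -13686886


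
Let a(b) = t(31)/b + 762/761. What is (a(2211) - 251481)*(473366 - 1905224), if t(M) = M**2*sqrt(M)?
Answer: 274023656096382/761 - 458671846*sqrt(31)/737 ≈ 3.6008e+11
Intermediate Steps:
t(M) = M**(5/2)
a(b) = 762/761 + 961*sqrt(31)/b (a(b) = 31**(5/2)/b + 762/761 = (961*sqrt(31))/b + 762*(1/761) = 961*sqrt(31)/b + 762/761 = 762/761 + 961*sqrt(31)/b)
(a(2211) - 251481)*(473366 - 1905224) = ((762/761 + 961*sqrt(31)/2211) - 251481)*(473366 - 1905224) = ((762/761 + 961*sqrt(31)*(1/2211)) - 251481)*(-1431858) = ((762/761 + 961*sqrt(31)/2211) - 251481)*(-1431858) = (-191376279/761 + 961*sqrt(31)/2211)*(-1431858) = 274023656096382/761 - 458671846*sqrt(31)/737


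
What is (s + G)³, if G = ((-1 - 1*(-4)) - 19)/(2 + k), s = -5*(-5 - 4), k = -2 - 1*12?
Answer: 2685619/27 ≈ 99467.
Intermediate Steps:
k = -14 (k = -2 - 12 = -14)
s = 45 (s = -5*(-9) = 45)
G = 4/3 (G = ((-1 - 1*(-4)) - 19)/(2 - 14) = ((-1 + 4) - 19)/(-12) = (3 - 19)*(-1/12) = -16*(-1/12) = 4/3 ≈ 1.3333)
(s + G)³ = (45 + 4/3)³ = (139/3)³ = 2685619/27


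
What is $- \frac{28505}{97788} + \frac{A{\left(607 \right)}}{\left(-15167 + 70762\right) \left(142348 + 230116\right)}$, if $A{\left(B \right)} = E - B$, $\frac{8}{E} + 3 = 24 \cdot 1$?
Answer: $- \frac{344316567746937}{1181197163411440} \approx -0.2915$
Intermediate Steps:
$E = \frac{8}{21}$ ($E = \frac{8}{-3 + 24 \cdot 1} = \frac{8}{-3 + 24} = \frac{8}{21} \approx 0.38095$)
$A{\left(B \right)} = \frac{8}{21} - B$
$- \frac{28505}{97788} + \frac{A{\left(607 \right)}}{\left(-15167 + 70762\right) \left(142348 + 230116\right)} = - \frac{28505}{97788} + \frac{\frac{8}{21} - 607}{\left(-15167 + 70762\right) \left(142348 + 230116\right)} = \left(-28505\right) \frac{1}{97788} + \frac{\frac{8}{21} - 607}{55595 \cdot 372464} = - \frac{28505}{97788} - \frac{12739}{21 \cdot 20707136080} = - \frac{28505}{97788} - \frac{12739}{434849857680} = - \frac{344316567746937}{1181197163411440}$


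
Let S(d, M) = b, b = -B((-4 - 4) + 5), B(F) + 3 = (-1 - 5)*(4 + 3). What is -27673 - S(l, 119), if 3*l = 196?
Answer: -27718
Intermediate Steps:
B(F) = -45 (B(F) = -3 + (-1 - 5)*(4 + 3) = -3 - 6*7 = -3 - 42 = -45)
l = 196/3 (l = (⅓)*196 = 196/3 ≈ 65.333)
b = 45 (b = -1*(-45) = 45)
S(d, M) = 45
-27673 - S(l, 119) = -27673 - 1*45 = -27673 - 45 = -27718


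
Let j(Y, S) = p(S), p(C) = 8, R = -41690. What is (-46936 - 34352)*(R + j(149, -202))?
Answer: 3388246416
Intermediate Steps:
j(Y, S) = 8
(-46936 - 34352)*(R + j(149, -202)) = (-46936 - 34352)*(-41690 + 8) = -81288*(-41682) = 3388246416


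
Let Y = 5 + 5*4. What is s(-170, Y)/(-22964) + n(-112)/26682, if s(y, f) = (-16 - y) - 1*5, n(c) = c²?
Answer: 142042399/306362724 ≈ 0.46364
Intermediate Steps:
Y = 25 (Y = 5 + 20 = 25)
s(y, f) = -21 - y (s(y, f) = (-16 - y) - 5 = -21 - y)
s(-170, Y)/(-22964) + n(-112)/26682 = (-21 - 1*(-170))/(-22964) + (-112)²/26682 = (-21 + 170)*(-1/22964) + 12544*(1/26682) = 149*(-1/22964) + 6272/13341 = -149/22964 + 6272/13341 = 142042399/306362724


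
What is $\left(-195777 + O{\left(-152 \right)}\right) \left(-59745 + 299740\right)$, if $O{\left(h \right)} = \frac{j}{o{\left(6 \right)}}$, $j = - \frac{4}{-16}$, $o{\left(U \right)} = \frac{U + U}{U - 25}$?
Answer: $- \frac{2255308613425}{48} \approx -4.6986 \cdot 10^{10}$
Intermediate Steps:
$o{\left(U \right)} = \frac{2 U}{-25 + U}$
$j = \frac{1}{4}$ ($j = \left(-4\right) \left(- \frac{1}{16}\right) = \frac{1}{4} \approx 0.25$)
$O{\left(h \right)} = - \frac{19}{48}$ ($O{\left(h \right)} = \frac{1}{4 \cdot 2 \cdot 6 \frac{1}{-25 + 6}} = \frac{1}{4 \cdot 2 \cdot 6 \frac{1}{-19}} = \frac{1}{4 \cdot 2 \cdot 6 \left(- \frac{1}{19}\right)} = \frac{1}{4 \left(- \frac{12}{19}\right)} = \frac{1}{4} \left(- \frac{19}{12}\right) = - \frac{19}{48}$)
$\left(-195777 + O{\left(-152 \right)}\right) \left(-59745 + 299740\right) = \left(-195777 - \frac{19}{48}\right) \left(-59745 + 299740\right) = \left(- \frac{9397315}{48}\right) 239995 = - \frac{2255308613425}{48}$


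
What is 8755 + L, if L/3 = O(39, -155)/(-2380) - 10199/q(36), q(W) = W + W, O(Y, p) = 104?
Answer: 118951123/14280 ≈ 8329.9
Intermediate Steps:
q(W) = 2*W
L = -6070277/14280 (L = 3*(104/(-2380) - 10199/(2*36)) = 3*(104*(-1/2380) - 10199/72) = 3*(-26/595 - 10199*1/72) = 3*(-26/595 - 10199/72) = 3*(-6070277/42840) = -6070277/14280 ≈ -425.09)
8755 + L = 8755 - 6070277/14280 = 118951123/14280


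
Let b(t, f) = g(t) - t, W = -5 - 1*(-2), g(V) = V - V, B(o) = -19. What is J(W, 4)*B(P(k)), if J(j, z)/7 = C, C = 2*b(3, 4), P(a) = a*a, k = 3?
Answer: 798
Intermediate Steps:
P(a) = a²
g(V) = 0
W = -3 (W = -5 + 2 = -3)
b(t, f) = -t (b(t, f) = 0 - t = -t)
C = -6 (C = 2*(-1*3) = 2*(-3) = -6)
J(j, z) = -42 (J(j, z) = 7*(-6) = -42)
J(W, 4)*B(P(k)) = -42*(-19) = 798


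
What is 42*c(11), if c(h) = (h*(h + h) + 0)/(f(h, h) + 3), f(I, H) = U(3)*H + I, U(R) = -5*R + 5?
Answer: -847/8 ≈ -105.88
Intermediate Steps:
U(R) = 5 - 5*R
f(I, H) = I - 10*H (f(I, H) = (5 - 5*3)*H + I = (5 - 15)*H + I = -10*H + I = I - 10*H)
c(h) = 2*h²/(3 - 9*h) (c(h) = (h*(h + h) + 0)/((h - 10*h) + 3) = (h*(2*h) + 0)/(-9*h + 3) = (2*h² + 0)/(3 - 9*h) = (2*h²)/(3 - 9*h) = 2*h²/(3 - 9*h))
42*c(11) = 42*(-2*11²/(-3 + 9*11)) = 42*(-2*121/(-3 + 99)) = 42*(-2*121/96) = 42*(-2*121*1/96) = 42*(-121/48) = -847/8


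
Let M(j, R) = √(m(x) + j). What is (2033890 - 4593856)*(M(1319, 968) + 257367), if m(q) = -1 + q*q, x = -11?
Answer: -658850769522 - 2559966*√1439 ≈ -6.5895e+11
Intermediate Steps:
m(q) = -1 + q²
M(j, R) = √(120 + j) (M(j, R) = √((-1 + (-11)²) + j) = √((-1 + 121) + j) = √(120 + j))
(2033890 - 4593856)*(M(1319, 968) + 257367) = (2033890 - 4593856)*(√(120 + 1319) + 257367) = -2559966*(√1439 + 257367) = -2559966*(257367 + √1439) = -658850769522 - 2559966*√1439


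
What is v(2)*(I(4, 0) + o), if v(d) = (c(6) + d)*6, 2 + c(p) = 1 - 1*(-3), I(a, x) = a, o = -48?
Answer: -1056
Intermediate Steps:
c(p) = 2 (c(p) = -2 + (1 - 1*(-3)) = -2 + (1 + 3) = -2 + 4 = 2)
v(d) = 12 + 6*d (v(d) = (2 + d)*6 = 12 + 6*d)
v(2)*(I(4, 0) + o) = (12 + 6*2)*(4 - 48) = (12 + 12)*(-44) = 24*(-44) = -1056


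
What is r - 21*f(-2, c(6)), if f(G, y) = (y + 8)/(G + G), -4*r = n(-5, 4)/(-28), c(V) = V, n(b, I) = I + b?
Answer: 8231/112 ≈ 73.491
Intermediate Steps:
r = -1/112 (r = -(4 - 5)/(4*(-28)) = -(-1)*(-1)/(4*28) = -¼*1/28 = -1/112 ≈ -0.0089286)
f(G, y) = (8 + y)/(2*G) (f(G, y) = (8 + y)/((2*G)) = (8 + y)*(1/(2*G)) = (8 + y)/(2*G))
r - 21*f(-2, c(6)) = -1/112 - 21*(8 + 6)/(2*(-2)) = -1/112 - 21*(-1)*14/(2*2) = -1/112 - 21*(-7/2) = -1/112 + 147/2 = 8231/112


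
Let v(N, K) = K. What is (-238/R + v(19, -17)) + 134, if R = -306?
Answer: 1060/9 ≈ 117.78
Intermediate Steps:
(-238/R + v(19, -17)) + 134 = (-238/(-306) - 17) + 134 = (-238*(-1/306) - 17) + 134 = (7/9 - 17) + 134 = -146/9 + 134 = 1060/9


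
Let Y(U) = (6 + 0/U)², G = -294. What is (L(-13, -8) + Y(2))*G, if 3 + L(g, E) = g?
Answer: -5880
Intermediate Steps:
L(g, E) = -3 + g
Y(U) = 36 (Y(U) = (6 + 0)² = 6² = 36)
(L(-13, -8) + Y(2))*G = ((-3 - 13) + 36)*(-294) = (-16 + 36)*(-294) = 20*(-294) = -5880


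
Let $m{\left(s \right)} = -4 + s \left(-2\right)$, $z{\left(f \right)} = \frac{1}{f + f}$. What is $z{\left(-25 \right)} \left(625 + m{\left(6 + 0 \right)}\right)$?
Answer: $- \frac{609}{50} \approx -12.18$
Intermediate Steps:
$z{\left(f \right)} = \frac{1}{2 f}$
$m{\left(s \right)} = -4 - 2 s$
$z{\left(-25 \right)} \left(625 + m{\left(6 + 0 \right)}\right) = \frac{1}{2 \left(-25\right)} \left(625 - \left(4 + 2 \left(6 + 0\right)\right)\right) = \frac{1}{2} \left(- \frac{1}{25}\right) \left(625 - 16\right) = - \frac{625 - 16}{50} = \left(- \frac{1}{50}\right) 609 = - \frac{609}{50}$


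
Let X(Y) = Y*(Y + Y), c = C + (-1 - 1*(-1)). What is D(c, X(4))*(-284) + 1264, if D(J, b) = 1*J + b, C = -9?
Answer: -5268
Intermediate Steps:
c = -9 (c = -9 + (-1 - 1*(-1)) = -9 + (-1 + 1) = -9 + 0 = -9)
X(Y) = 2*Y² (X(Y) = Y*(2*Y) = 2*Y²)
D(J, b) = J + b
D(c, X(4))*(-284) + 1264 = (-9 + 2*4²)*(-284) + 1264 = (-9 + 2*16)*(-284) + 1264 = (-9 + 32)*(-284) + 1264 = 23*(-284) + 1264 = -6532 + 1264 = -5268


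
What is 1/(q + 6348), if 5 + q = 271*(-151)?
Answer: -1/34578 ≈ -2.8920e-5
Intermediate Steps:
q = -40926 (q = -5 + 271*(-151) = -5 - 40921 = -40926)
1/(q + 6348) = 1/(-40926 + 6348) = 1/(-34578) = -1/34578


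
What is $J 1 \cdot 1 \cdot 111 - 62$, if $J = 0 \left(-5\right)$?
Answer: $-62$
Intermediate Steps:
$J = 0$
$J 1 \cdot 1 \cdot 111 - 62 = 0 \cdot 1 \cdot 1 \cdot 111 - 62 = 0 \cdot 1 \cdot 111 - 62 = 0 \cdot 111 - 62 = 0 - 62 = -62$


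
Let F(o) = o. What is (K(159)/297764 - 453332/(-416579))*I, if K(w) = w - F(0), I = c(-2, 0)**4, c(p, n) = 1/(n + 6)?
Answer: 135052185709/160758729245376 ≈ 0.00084009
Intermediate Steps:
c(p, n) = 1/(6 + n)
I = 1/1296 (I = (1/(6 + 0))**4 = (1/6)**4 = 1/1296 ≈ 0.00077160)
K(w) = w (K(w) = w - 1*0 = w + 0 = w)
(K(159)/297764 - 453332/(-416579))*I = (159/297764 - 453332/(-416579))*(1/1296) = (159*(1/297764) - 453332*(-1/416579))*(1/1296) = (159/297764 + 453332/416579)*(1/1296) = (135052185709/124042229356)*(1/1296) = 135052185709/160758729245376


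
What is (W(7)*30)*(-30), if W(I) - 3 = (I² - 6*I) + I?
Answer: -15300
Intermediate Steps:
W(I) = 3 + I² - 5*I (W(I) = 3 + ((I² - 6*I) + I) = 3 + (I² - 5*I) = 3 + I² - 5*I)
(W(7)*30)*(-30) = ((3 + 7² - 5*7)*30)*(-30) = ((3 + 49 - 35)*30)*(-30) = (17*30)*(-30) = 510*(-30) = -15300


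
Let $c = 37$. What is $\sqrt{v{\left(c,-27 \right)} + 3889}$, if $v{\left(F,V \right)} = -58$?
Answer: $\sqrt{3831} \approx 61.895$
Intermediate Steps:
$\sqrt{v{\left(c,-27 \right)} + 3889} = \sqrt{-58 + 3889} = \sqrt{3831}$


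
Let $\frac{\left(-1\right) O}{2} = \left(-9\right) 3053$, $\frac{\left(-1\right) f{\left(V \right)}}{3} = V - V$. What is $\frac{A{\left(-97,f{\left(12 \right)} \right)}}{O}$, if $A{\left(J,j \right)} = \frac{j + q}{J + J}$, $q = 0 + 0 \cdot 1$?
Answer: $0$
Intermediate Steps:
$q = 0$ ($q = 0 + 0 = 0$)
$f{\left(V \right)} = 0$ ($f{\left(V \right)} = - 3 \left(V - V\right) = \left(-3\right) 0 = 0$)
$A{\left(J,j \right)} = \frac{j}{2 J}$ ($A{\left(J,j \right)} = \frac{j + 0}{J + J} = \frac{j}{2 J}$)
$O = 54954$ ($O = - 2 \left(\left(-9\right) 3053\right) = \left(-2\right) \left(-27477\right) = 54954$)
$\frac{A{\left(-97,f{\left(12 \right)} \right)}}{O} = \frac{\frac{1}{2} \cdot 0 \frac{1}{-97}}{54954} = \frac{1}{2} \cdot 0 \left(- \frac{1}{97}\right) \frac{1}{54954} = 0 \cdot \frac{1}{54954} = 0$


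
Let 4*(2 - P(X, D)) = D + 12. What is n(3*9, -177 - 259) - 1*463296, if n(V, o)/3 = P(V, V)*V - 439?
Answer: -1860963/4 ≈ -4.6524e+5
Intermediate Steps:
P(X, D) = -1 - D/4 (P(X, D) = 2 - (D + 12)/4 = 2 - (12 + D)/4 = 2 + (-3 - D/4) = -1 - D/4)
n(V, o) = -1317 + 3*V*(-1 - V/4) (n(V, o) = 3*((-1 - V/4)*V - 439) = 3*(V*(-1 - V/4) - 439) = 3*(-439 + V*(-1 - V/4)) = -1317 + 3*V*(-1 - V/4))
n(3*9, -177 - 259) - 1*463296 = (-1317 - 3*3*9*(4 + 3*9)/4) - 1*463296 = (-1317 - 3/4*27*(4 + 27)) - 463296 = (-1317 - 3/4*27*31) - 463296 = (-1317 - 2511/4) - 463296 = -7779/4 - 463296 = -1860963/4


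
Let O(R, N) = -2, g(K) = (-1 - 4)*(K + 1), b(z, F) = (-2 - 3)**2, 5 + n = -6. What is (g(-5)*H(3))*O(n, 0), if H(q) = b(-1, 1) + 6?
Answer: -1240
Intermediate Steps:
n = -11 (n = -5 - 6 = -11)
b(z, F) = 25 (b(z, F) = (-5)**2 = 25)
g(K) = -5 - 5*K (g(K) = -5*(1 + K) = -5 - 5*K)
H(q) = 31 (H(q) = 25 + 6 = 31)
(g(-5)*H(3))*O(n, 0) = ((-5 - 5*(-5))*31)*(-2) = ((-5 + 25)*31)*(-2) = (20*31)*(-2) = 620*(-2) = -1240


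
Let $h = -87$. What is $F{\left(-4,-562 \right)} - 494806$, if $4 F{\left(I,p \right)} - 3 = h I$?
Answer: $- \frac{1978873}{4} \approx -4.9472 \cdot 10^{5}$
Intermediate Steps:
$F{\left(I,p \right)} = \frac{3}{4} - \frac{87 I}{4}$ ($F{\left(I,p \right)} = \frac{3}{4} + \frac{\left(-87\right) I}{4} = \frac{3}{4} - \frac{87 I}{4}$)
$F{\left(-4,-562 \right)} - 494806 = \left(\frac{3}{4} - -87\right) - 494806 = \left(\frac{3}{4} + 87\right) - 494806 = \frac{351}{4} - 494806 = - \frac{1978873}{4}$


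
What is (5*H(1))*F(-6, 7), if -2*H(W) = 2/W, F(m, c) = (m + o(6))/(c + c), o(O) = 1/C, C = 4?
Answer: 115/56 ≈ 2.0536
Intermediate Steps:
o(O) = 1/4
F(m, c) = (1/4 + m)/(2*c) (F(m, c) = (m + 1/4)/(c + c) = (1/4 + m)/((2*c)) = (1/4 + m)*(1/(2*c)) = (1/4 + m)/(2*c))
H(W) = -1/W
(5*H(1))*F(-6, 7) = (5*(-1/1))*((1/8)*(1 + 4*(-6))/7) = (5*(-1*1))*((1/8)*(1/7)*(1 - 24)) = (5*(-1))*((1/8)*(1/7)*(-23)) = -5*(-23/56) = 115/56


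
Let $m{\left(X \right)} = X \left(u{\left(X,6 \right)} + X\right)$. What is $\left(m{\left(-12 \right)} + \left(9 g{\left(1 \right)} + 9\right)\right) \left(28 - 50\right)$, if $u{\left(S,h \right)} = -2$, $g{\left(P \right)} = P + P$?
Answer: $-4290$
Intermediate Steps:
$g{\left(P \right)} = 2 P$
$m{\left(X \right)} = X \left(-2 + X\right)$
$\left(m{\left(-12 \right)} + \left(9 g{\left(1 \right)} + 9\right)\right) \left(28 - 50\right) = \left(- 12 \left(-2 - 12\right) + \left(9 \cdot 2 \cdot 1 + 9\right)\right) \left(28 - 50\right) = \left(\left(-12\right) \left(-14\right) + \left(9 \cdot 2 + 9\right)\right) \left(-22\right) = \left(168 + \left(18 + 9\right)\right) \left(-22\right) = \left(168 + 27\right) \left(-22\right) = 195 \left(-22\right) = -4290$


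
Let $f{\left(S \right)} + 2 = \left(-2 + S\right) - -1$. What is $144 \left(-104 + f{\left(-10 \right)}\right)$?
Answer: $-16848$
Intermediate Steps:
$f{\left(S \right)} = -3 + S$ ($f{\left(S \right)} = -2 + \left(\left(-2 + S\right) - -1\right) = -2 + \left(\left(-2 + S\right) + 1\right) = -2 + \left(-1 + S\right) = -3 + S$)
$144 \left(-104 + f{\left(-10 \right)}\right) = 144 \left(-104 - 13\right) = 144 \left(-117\right) = -16848$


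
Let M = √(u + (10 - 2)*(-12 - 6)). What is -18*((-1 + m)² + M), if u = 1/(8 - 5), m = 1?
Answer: -6*I*√1293 ≈ -215.75*I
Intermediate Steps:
u = ⅓ (u = 1/3 = ⅓ ≈ 0.33333)
M = I*√1293/3 (M = √(⅓ + (10 - 2)*(-12 - 6)) = √(⅓ + 8*(-18)) = √(⅓ - 144) = √(-431/3) = I*√1293/3 ≈ 11.986*I)
-18*((-1 + m)² + M) = -18*((-1 + 1)² + I*√1293/3) = -18*(0² + I*√1293/3) = -18*(0 + I*√1293/3) = -6*I*√1293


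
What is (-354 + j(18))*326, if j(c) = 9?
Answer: -112470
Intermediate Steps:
(-354 + j(18))*326 = (-354 + 9)*326 = -345*326 = -112470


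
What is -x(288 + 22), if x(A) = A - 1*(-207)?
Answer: -517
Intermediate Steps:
x(A) = 207 + A (x(A) = A + 207 = 207 + A)
-x(288 + 22) = -(207 + (288 + 22)) = -(207 + 310) = -1*517 = -517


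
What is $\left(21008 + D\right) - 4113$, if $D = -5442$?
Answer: $11453$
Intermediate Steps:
$\left(21008 + D\right) - 4113 = \left(21008 - 5442\right) - 4113 = 15566 - 4113 = 11453$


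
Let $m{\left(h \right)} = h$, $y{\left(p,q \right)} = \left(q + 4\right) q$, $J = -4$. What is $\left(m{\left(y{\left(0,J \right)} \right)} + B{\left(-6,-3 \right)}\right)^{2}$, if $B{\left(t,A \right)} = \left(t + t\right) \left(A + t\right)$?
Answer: $11664$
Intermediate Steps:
$y{\left(p,q \right)} = q \left(4 + q\right)$ ($y{\left(p,q \right)} = \left(4 + q\right) q = q \left(4 + q\right)$)
$B{\left(t,A \right)} = 2 t \left(A + t\right)$
$\left(m{\left(y{\left(0,J \right)} \right)} + B{\left(-6,-3 \right)}\right)^{2} = \left(- 4 \left(4 - 4\right) + 2 \left(-6\right) \left(-3 - 6\right)\right)^{2} = \left(\left(-4\right) 0 + 2 \left(-6\right) \left(-9\right)\right)^{2} = \left(0 + 108\right)^{2} = 108^{2} = 11664$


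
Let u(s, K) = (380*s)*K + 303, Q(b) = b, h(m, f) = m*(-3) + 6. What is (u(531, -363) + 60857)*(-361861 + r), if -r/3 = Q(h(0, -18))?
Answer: 26484107377420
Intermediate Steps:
h(m, f) = 6 - 3*m (h(m, f) = -3*m + 6 = 6 - 3*m)
r = -18 (r = -3*(6 - 3*0) = -3*(6 + 0) = -3*6 = -18)
u(s, K) = 303 + 380*K*s (u(s, K) = 380*K*s + 303 = 303 + 380*K*s)
(u(531, -363) + 60857)*(-361861 + r) = ((303 + 380*(-363)*531) + 60857)*(-361861 - 18) = ((303 - 73246140) + 60857)*(-361879) = (-73245837 + 60857)*(-361879) = -73184980*(-361879) = 26484107377420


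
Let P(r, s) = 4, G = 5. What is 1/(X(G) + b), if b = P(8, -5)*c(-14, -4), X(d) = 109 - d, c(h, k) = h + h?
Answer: -1/8 ≈ -0.12500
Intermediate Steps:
c(h, k) = 2*h
b = -112 (b = 4*(2*(-14)) = 4*(-28) = -112)
1/(X(G) + b) = 1/((109 - 1*5) - 112) = 1/((109 - 5) - 112) = 1/(104 - 112) = 1/(-8) = -1/8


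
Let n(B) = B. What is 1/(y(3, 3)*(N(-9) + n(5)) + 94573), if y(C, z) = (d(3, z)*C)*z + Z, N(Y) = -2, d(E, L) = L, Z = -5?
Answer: 1/94639 ≈ 1.0566e-5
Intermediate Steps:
y(C, z) = -5 + C*z² (y(C, z) = (z*C)*z - 5 = (C*z)*z - 5 = C*z² - 5 = -5 + C*z²)
1/(y(3, 3)*(N(-9) + n(5)) + 94573) = 1/((-5 + 3*3²)*(-2 + 5) + 94573) = 1/((-5 + 3*9)*3 + 94573) = 1/((-5 + 27)*3 + 94573) = 1/(22*3 + 94573) = 1/(66 + 94573) = 1/94639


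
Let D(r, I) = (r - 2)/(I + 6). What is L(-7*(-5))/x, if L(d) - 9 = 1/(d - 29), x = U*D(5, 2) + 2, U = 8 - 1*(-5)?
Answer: 4/3 ≈ 1.3333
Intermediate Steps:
D(r, I) = (-2 + r)/(6 + I)
U = 13 (U = 8 + 5 = 13)
x = 55/8 (x = 13*((-2 + 5)/(6 + 2)) + 2 = 13*(3/8) + 2 = 39/8 + 2 = 55/8 ≈ 6.8750)
L(d) = 9 + 1/(-29 + d) (L(d) = 9 + 1/(d - 29) = 9 + 1/(-29 + d))
L(-7*(-5))/x = ((-260 + 9*(-7*(-5)))/(-29 - 7*(-5)))/(55/8) = ((-260 + 9*35)/(-29 + 35))*(8/55) = ((-260 + 315)/6)*(8/55) = ((1/6)*55)*(8/55) = (55/6)*(8/55) = 4/3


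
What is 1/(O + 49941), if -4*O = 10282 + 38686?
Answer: 1/37699 ≈ 2.6526e-5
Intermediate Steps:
O = -12242 (O = -(10282 + 38686)/4 = -1/4*48968 = -12242)
1/(O + 49941) = 1/(-12242 + 49941) = 1/37699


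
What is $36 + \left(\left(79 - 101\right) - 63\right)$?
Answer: $-49$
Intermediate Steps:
$36 + \left(\left(79 - 101\right) - 63\right) = 36 - 85 = -49$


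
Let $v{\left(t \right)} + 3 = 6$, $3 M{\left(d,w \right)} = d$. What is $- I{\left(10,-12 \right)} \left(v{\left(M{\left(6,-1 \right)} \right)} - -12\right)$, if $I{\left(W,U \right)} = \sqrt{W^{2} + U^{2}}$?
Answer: $- 30 \sqrt{61} \approx -234.31$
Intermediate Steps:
$M{\left(d,w \right)} = \frac{d}{3}$
$I{\left(W,U \right)} = \sqrt{U^{2} + W^{2}}$
$v{\left(t \right)} = 3$ ($v{\left(t \right)} = -3 + 6 = 3$)
$- I{\left(10,-12 \right)} \left(v{\left(M{\left(6,-1 \right)} \right)} - -12\right) = - \sqrt{\left(-12\right)^{2} + 10^{2}} \left(3 - -12\right) = - \sqrt{144 + 100} \left(3 + 12\right) = - \sqrt{244} \cdot 15 = - 2 \sqrt{61} \cdot 15 = - 30 \sqrt{61}$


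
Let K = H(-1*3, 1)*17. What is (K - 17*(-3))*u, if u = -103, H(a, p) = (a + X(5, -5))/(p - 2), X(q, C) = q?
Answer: -1751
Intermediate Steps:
H(a, p) = (5 + a)/(-2 + p) (H(a, p) = (a + 5)/(p - 2) = (5 + a)/(-2 + p))
K = -34 (K = ((5 - 1*3)/(-2 + 1))*17 = ((5 - 3)/(-1))*17 = -1*2*17 = -2*17 = -34)
(K - 17*(-3))*u = (-34 - 17*(-3))*(-103) = (-34 + 51)*(-103) = 17*(-103) = -1751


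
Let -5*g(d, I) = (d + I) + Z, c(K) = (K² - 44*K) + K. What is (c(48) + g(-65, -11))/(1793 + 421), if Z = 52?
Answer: 68/615 ≈ 0.11057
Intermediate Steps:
c(K) = K² - 43*K
g(d, I) = -52/5 - I/5 - d/5 (g(d, I) = -((d + I) + 52)/5 = -((I + d) + 52)/5 = -(52 + I + d)/5 = -52/5 - I/5 - d/5)
(c(48) + g(-65, -11))/(1793 + 421) = (48*(-43 + 48) + (-52/5 - ⅕*(-11) - ⅕*(-65)))/(1793 + 421) = (48*5 + (-52/5 + 11/5 + 13))/2214 = (240 + 24/5)*(1/2214) = (1224/5)*(1/2214) = 68/615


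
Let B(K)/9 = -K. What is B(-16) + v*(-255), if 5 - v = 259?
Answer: 64914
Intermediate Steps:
B(K) = -9*K (B(K) = 9*(-K) = -9*K)
v = -254 (v = 5 - 1*259 = 5 - 259 = -254)
B(-16) + v*(-255) = -9*(-16) - 254*(-255) = 144 + 64770 = 64914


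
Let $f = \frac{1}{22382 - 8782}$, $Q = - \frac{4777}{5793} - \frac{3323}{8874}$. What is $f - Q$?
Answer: $\frac{8219335591}{6854277600} \approx 1.1992$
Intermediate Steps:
$Q = - \frac{20547079}{17135694}$ ($Q = \left(-4777\right) \frac{1}{5793} - \frac{3323}{8874} = - \frac{4777}{5793} - \frac{3323}{8874} = - \frac{20547079}{17135694} \approx -1.1991$)
$f = \frac{1}{13600} \approx 7.3529 \cdot 10^{-5}$
$f - Q = \frac{1}{13600} - - \frac{20547079}{17135694} = \frac{1}{13600} + \frac{20547079}{17135694} = \frac{8219335591}{6854277600}$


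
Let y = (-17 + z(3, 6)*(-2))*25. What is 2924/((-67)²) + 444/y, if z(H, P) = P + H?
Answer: 565384/3927875 ≈ 0.14394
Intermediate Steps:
z(H, P) = H + P
y = -875 (y = (-17 + (3 + 6)*(-2))*25 = (-17 + 9*(-2))*25 = (-17 - 18)*25 = -35*25 = -875)
2924/((-67)²) + 444/y = 2924/((-67)²) + 444/(-875) = 2924/4489 + 444*(-1/875) = 2924*(1/4489) - 444/875 = 2924/4489 - 444/875 = 565384/3927875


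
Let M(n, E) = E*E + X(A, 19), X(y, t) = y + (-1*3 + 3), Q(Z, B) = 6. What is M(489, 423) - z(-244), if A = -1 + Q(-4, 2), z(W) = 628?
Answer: 178306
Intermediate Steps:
A = 5 (A = -1 + 6 = 5)
X(y, t) = y (X(y, t) = y + (-3 + 3) = y + 0 = y)
M(n, E) = 5 + E² (M(n, E) = E*E + 5 = E² + 5 = 5 + E²)
M(489, 423) - z(-244) = (5 + 423²) - 1*628 = (5 + 178929) - 628 = 178934 - 628 = 178306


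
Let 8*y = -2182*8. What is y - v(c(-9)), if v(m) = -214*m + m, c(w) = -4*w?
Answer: 5486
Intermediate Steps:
y = -2182 (y = (-2182*8)/8 = (⅛)*(-17456) = -2182)
v(m) = -213*m
y - v(c(-9)) = -2182 - (-213)*(-4*(-9)) = -2182 - (-213)*36 = -2182 - 1*(-7668) = -2182 + 7668 = 5486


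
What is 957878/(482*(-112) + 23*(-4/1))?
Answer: -478939/27038 ≈ -17.714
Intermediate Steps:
957878/(482*(-112) + 23*(-4/1)) = 957878/(-53984 + 23*(-4*1)) = 957878/(-53984 + 23*(-4)) = 957878/(-53984 - 92) = 957878/(-54076) = 957878*(-1/54076) = -478939/27038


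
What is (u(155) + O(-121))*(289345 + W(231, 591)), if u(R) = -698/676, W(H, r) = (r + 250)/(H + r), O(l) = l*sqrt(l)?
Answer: -83007008419/277836 - 316568275661*I/822 ≈ -2.9876e+5 - 3.8512e+8*I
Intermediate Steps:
O(l) = l**(3/2)
W(H, r) = (250 + r)/(H + r)
u(R) = -349/338 (u(R) = -698*1/676 = -349/338)
(u(155) + O(-121))*(289345 + W(231, 591)) = (-349/338 + (-121)**(3/2))*(289345 + (250 + 591)/(231 + 591)) = (-349/338 - 1331*I)*(289345 + 841/822) = (-349/338 - 1331*I)*(237842431/822) = -83007008419/277836 - 316568275661*I/822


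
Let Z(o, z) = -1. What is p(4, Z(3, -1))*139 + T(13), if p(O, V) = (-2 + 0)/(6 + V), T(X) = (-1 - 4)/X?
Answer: -3639/65 ≈ -55.985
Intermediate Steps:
T(X) = -5/X
p(O, V) = -2/(6 + V)
p(4, Z(3, -1))*139 + T(13) = -2/(6 - 1)*139 - 5/13 = -2/5*139 - 5*1/13 = -2*⅕*139 - 5/13 = -⅖*139 - 5/13 = -278/5 - 5/13 = -3639/65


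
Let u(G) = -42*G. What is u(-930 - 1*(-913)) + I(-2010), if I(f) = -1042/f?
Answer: 718091/1005 ≈ 714.52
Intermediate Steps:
u(-930 - 1*(-913)) + I(-2010) = -42*(-930 - 1*(-913)) - 1042/(-2010) = -42*(-930 + 913) - 1042*(-1/2010) = -42*(-17) + 521/1005 = 714 + 521/1005 = 718091/1005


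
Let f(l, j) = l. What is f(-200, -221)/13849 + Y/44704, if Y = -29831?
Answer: -38370029/56282336 ≈ -0.68174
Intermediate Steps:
f(-200, -221)/13849 + Y/44704 = -200/13849 - 29831/44704 = -38370029/56282336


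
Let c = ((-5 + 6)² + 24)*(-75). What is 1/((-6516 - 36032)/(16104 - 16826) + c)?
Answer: -361/655601 ≈ -0.00055064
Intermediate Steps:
c = -1875 (c = (1² + 24)*(-75) = (1 + 24)*(-75) = 25*(-75) = -1875)
1/((-6516 - 36032)/(16104 - 16826) + c) = 1/((-6516 - 36032)/(16104 - 16826) - 1875) = 1/(-42548/(-722) - 1875) = 1/(-42548*(-1/722) - 1875) = 1/(21274/361 - 1875) = 1/(-655601/361) = -361/655601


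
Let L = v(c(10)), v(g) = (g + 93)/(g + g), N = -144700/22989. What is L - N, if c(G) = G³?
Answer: 314526977/45978000 ≈ 6.8408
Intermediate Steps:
N = -144700/22989 (N = -144700*1/22989 = -144700/22989 ≈ -6.2943)
v(g) = (93 + g)/(2*g) (v(g) = (93 + g)/((2*g)) = (93 + g)*(1/(2*g)) = (93 + g)/(2*g))
L = 1093/2000 (L = (93 + 10³)/(2*(10³)) = (½)*(93 + 1000)/1000 = (½)*(1/1000)*1093 = 1093/2000 ≈ 0.54650)
L - N = 1093/2000 - 1*(-144700/22989) = 1093/2000 + 144700/22989 = 314526977/45978000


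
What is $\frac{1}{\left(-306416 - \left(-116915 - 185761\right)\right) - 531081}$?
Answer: $- \frac{1}{534821} \approx -1.8698 \cdot 10^{-6}$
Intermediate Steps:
$\frac{1}{\left(-306416 - \left(-116915 - 185761\right)\right) - 531081} = \frac{1}{\left(-306416 - -302676\right) - 531081} = \frac{1}{\left(-306416 + 302676\right) - 531081} = \frac{1}{-3740 - 531081} = \frac{1}{-534821} = - \frac{1}{534821}$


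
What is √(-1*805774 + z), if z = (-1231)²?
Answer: 3*√78843 ≈ 842.37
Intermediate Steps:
z = 1515361
√(-1*805774 + z) = √(-1*805774 + 1515361) = √(-805774 + 1515361) = √709587 = 3*√78843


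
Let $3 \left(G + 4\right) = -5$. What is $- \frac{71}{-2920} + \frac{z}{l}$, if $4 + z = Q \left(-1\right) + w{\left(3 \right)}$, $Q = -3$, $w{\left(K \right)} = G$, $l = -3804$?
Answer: $\frac{217163}{8330760} \approx 0.026068$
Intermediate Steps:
$G = - \frac{17}{3}$ ($G = -4 + \frac{1}{3} \left(-5\right) = -4 - \frac{5}{3} = - \frac{17}{3} \approx -5.6667$)
$w{\left(K \right)} = - \frac{17}{3}$
$z = - \frac{20}{3}$ ($z = -4 - \frac{8}{3} = - \frac{20}{3} \approx -6.6667$)
$- \frac{71}{-2920} + \frac{z}{l} = - \frac{71}{-2920} - \frac{20}{3 \left(-3804\right)} = \left(-71\right) \left(- \frac{1}{2920}\right) - - \frac{5}{2853} = \frac{71}{2920} + \frac{5}{2853} = \frac{217163}{8330760}$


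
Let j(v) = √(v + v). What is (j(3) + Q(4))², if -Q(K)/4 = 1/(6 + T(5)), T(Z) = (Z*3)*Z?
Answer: 39382/6561 - 8*√6/81 ≈ 5.7605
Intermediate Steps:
T(Z) = 3*Z² (T(Z) = (3*Z)*Z = 3*Z²)
Q(K) = -4/81 (Q(K) = -4/(6 + 3*5²) = -4/(6 + 3*25) = -4/(6 + 75) = -4/81)
j(v) = √2*√v (j(v) = √(2*v) = √2*√v)
(j(3) + Q(4))² = (√2*√3 - 4/81)² = (√6 - 4/81)² = (-4/81 + √6)²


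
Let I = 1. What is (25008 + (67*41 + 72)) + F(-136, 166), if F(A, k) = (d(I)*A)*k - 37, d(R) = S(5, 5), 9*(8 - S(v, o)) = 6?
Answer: -413302/3 ≈ -1.3777e+5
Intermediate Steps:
S(v, o) = 22/3 (S(v, o) = 8 - ⅑*6 = 8 - ⅔ = 22/3)
d(R) = 22/3
F(A, k) = -37 + 22*A*k/3 (F(A, k) = (22*A/3)*k - 37 = 22*A*k/3 - 37 = -37 + 22*A*k/3)
(25008 + (67*41 + 72)) + F(-136, 166) = (25008 + (67*41 + 72)) + (-37 + (22/3)*(-136)*166) = (25008 + (2747 + 72)) + (-37 - 496672/3) = (25008 + 2819) - 496783/3 = 27827 - 496783/3 = -413302/3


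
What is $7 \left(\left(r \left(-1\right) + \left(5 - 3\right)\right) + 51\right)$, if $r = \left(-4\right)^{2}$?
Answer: $259$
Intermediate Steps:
$r = 16$
$7 \left(\left(r \left(-1\right) + \left(5 - 3\right)\right) + 51\right) = 7 \left(\left(16 \left(-1\right) + \left(5 - 3\right)\right) + 51\right) = 7 \left(\left(-16 + \left(5 - 3\right)\right) + 51\right) = 7 \left(\left(-16 + 2\right) + 51\right) = 7 \left(-14 + 51\right) = 7 \cdot 37 = 259$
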